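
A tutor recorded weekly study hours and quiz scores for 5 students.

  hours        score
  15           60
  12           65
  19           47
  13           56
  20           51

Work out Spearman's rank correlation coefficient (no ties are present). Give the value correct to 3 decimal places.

Rank hours: 3, 1, 4, 2, 5
Rank score: 4, 5, 1, 3, 2
d = rank(hours) − rank(score): -1, -4, 3, -1, 3; Σd² = 36
ρ = 1 − 6Σd² / [n(n²−1)] = 1 − 6×36 / (5×24) = 1 − 216/120 ≈ -0.800

-0.800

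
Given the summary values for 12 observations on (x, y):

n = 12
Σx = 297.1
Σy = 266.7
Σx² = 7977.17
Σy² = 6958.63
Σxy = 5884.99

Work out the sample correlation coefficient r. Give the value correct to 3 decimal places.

-0.897

r = (nΣxy − ΣxΣy) / √[(nΣx² − (Σx)²)(nΣy² − (Σy)²)]
Numerator: 12×5884.99 − 297.1×266.7 = -8616.69
Denominator: √[(95726.04 − 88268.41)(83503.56 − 71128.89)] = √[7457.63 × 12374.67] = 9606.5452
r = -8616.69 / 9606.5452 ≈ -0.897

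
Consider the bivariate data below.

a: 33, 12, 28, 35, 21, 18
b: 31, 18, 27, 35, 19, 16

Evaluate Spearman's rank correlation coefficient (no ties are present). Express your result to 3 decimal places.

Rank a: 5, 1, 4, 6, 3, 2
Rank b: 5, 2, 4, 6, 3, 1
d = rank(a) − rank(b): 0, -1, 0, 0, 0, 1; Σd² = 2
ρ = 1 − 6Σd² / [n(n²−1)] = 1 − 6×2 / (6×35) = 1 − 12/210 ≈ 0.943

0.943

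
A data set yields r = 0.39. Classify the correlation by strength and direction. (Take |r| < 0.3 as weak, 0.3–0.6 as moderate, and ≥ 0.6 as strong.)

r = 0.39 > 0 so the relationship is positive.
|r| = 0.39, which falls in the moderate range.

moderate positive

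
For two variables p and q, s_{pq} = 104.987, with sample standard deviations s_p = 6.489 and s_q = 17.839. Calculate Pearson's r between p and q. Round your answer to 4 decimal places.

0.9070

r = Cov(p,q) / (s_p · s_q) = 104.987 / (6.489 × 17.839)
  = 104.987 / 115.7573 ≈ 0.9070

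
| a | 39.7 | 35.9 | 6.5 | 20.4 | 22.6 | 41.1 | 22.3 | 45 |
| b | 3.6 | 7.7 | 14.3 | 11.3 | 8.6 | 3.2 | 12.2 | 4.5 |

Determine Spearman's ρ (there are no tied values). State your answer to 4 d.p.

-0.9048

Rank a: 6, 5, 1, 2, 4, 7, 3, 8
Rank b: 2, 4, 8, 6, 5, 1, 7, 3
d = rank(a) − rank(b): 4, 1, -7, -4, -1, 6, -4, 5; Σd² = 160
ρ = 1 − 6Σd² / [n(n²−1)] = 1 − 6×160 / (8×63) = 1 − 960/504 ≈ -0.9048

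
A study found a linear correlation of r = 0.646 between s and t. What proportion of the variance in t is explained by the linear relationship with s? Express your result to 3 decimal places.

0.417

r² = (0.646)² = 0.417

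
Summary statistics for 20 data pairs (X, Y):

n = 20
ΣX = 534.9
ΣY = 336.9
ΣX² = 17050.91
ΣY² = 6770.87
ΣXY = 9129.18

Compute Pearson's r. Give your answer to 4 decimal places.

r = (nΣXY − ΣXΣY) / √[(nΣX² − (ΣX)²)(nΣY² − (ΣY)²)]
Numerator: 20×9129.18 − 534.9×336.9 = 2375.79
Denominator: √[(341018.2 − 286118.01)(135417.4 − 113501.61)] = √[54900.19 × 21915.79] = 34686.9000
r = 2375.79 / 34686.9000 ≈ 0.0685

0.0685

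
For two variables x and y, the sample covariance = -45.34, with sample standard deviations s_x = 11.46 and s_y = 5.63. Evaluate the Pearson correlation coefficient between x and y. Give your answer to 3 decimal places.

r = Cov(x,y) / (s_x · s_y) = -45.34 / (11.46 × 5.63)
  = -45.34 / 64.5198 ≈ -0.703

-0.703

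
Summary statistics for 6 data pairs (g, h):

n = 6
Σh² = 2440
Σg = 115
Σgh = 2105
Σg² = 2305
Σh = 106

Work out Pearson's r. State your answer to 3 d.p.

0.307

r = (nΣgh − ΣgΣh) / √[(nΣg² − (Σg)²)(nΣh² − (Σh)²)]
Numerator: 6×2105 − 115×106 = 440
Denominator: √[(13830 − 13225)(14640 − 11236)] = √[605 × 3404] = 1435.0679
r = 440 / 1435.0679 ≈ 0.307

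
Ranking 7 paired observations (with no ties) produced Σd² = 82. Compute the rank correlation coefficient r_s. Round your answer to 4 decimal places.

ρ = 1 − 6Σd² / [n(n²−1)] = 1 − 6×82 / (7×48)
  = 1 − 492/336 = 1 − 1.46429 ≈ -0.4643

-0.4643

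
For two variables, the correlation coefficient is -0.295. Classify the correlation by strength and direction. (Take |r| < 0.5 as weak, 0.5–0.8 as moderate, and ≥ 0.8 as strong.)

r = -0.295 < 0 so the relationship is negative.
|r| = 0.295, which falls in the weak range.

weak negative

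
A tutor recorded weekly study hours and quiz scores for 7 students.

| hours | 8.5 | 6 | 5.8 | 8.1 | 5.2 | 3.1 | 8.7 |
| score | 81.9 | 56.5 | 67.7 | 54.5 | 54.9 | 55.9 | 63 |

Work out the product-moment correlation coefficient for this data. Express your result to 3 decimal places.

0.474

n = 7, Σx = 45.4, Σy = 434.4, Σx² = 319.84, Σy² = 27561.22, Σxy = 2876.13
nΣxy − ΣxΣy = 20132.91 − 19721.76 = 411.15
nΣx² − (Σx)² = 2238.88 − 2061.16 = 177.72; nΣy² − (Σy)² = 192928.54 − 188703.36 = 4225.18
r = 411.15 / √(177.72 × 4225.18) = 411.15 / 866.5443 ≈ 0.474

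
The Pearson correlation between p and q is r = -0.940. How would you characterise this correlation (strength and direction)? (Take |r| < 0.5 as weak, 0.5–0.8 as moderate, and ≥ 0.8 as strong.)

strong negative

r = -0.940 < 0 so the relationship is negative.
|r| = 0.940, which falls in the strong range.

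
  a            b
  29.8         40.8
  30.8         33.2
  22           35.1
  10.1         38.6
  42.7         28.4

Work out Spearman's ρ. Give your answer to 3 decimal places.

Rank a: 3, 4, 2, 1, 5
Rank b: 5, 2, 3, 4, 1
d = rank(a) − rank(b): -2, 2, -1, -3, 4; Σd² = 34
ρ = 1 − 6Σd² / [n(n²−1)] = 1 − 6×34 / (5×24) = 1 − 204/120 ≈ -0.700

-0.700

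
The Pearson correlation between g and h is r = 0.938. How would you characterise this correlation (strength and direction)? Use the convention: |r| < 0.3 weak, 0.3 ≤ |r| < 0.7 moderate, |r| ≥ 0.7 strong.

r = 0.938 > 0 so the relationship is positive.
|r| = 0.938, which falls in the strong range.

strong positive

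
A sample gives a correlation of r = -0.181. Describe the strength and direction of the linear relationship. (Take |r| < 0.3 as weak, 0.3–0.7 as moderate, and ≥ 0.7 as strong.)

weak negative

r = -0.181 < 0 so the relationship is negative.
|r| = 0.181, which falls in the weak range.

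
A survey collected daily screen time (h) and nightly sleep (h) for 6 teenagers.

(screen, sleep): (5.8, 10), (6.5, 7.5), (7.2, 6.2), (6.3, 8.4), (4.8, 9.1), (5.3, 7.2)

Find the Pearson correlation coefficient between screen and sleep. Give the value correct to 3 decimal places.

-0.578

n = 6, Σx = 35.9, Σy = 48.4, Σx² = 218.55, Σy² = 399.9, Σxy = 286.15
nΣxy − ΣxΣy = 1716.9 − 1737.56 = -20.66
nΣx² − (Σx)² = 1311.3 − 1288.81 = 22.49; nΣy² − (Σy)² = 2399.4 − 2342.56 = 56.84
r = -20.66 / √(22.49 × 56.84) = -20.66 / 35.7538 ≈ -0.578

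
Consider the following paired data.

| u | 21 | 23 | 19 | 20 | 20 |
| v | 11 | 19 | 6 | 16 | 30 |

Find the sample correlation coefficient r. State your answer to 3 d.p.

0.233

n = 5, Σu = 103, Σv = 82, Σu² = 2131, Σv² = 1674, Σuv = 1702
nΣuv − ΣuΣv = 8510 − 8446 = 64
nΣu² − (Σu)² = 10655 − 10609 = 46; nΣv² − (Σv)² = 8370 − 6724 = 1646
r = 64 / √(46 × 1646) = 64 / 275.1654 ≈ 0.233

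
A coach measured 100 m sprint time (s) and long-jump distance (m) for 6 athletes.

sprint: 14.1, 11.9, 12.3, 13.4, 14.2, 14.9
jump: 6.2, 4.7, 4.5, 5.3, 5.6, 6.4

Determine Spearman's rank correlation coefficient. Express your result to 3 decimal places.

Rank sprint: 4, 1, 2, 3, 5, 6
Rank jump: 5, 2, 1, 3, 4, 6
d = rank(sprint) − rank(jump): -1, -1, 1, 0, 1, 0; Σd² = 4
ρ = 1 − 6Σd² / [n(n²−1)] = 1 − 6×4 / (6×35) = 1 − 24/210 ≈ 0.886

0.886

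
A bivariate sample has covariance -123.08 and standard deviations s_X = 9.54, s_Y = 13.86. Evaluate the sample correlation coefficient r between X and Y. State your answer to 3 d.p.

-0.931

r = Cov(X,Y) / (s_X · s_Y) = -123.08 / (9.54 × 13.86)
  = -123.08 / 132.2244 ≈ -0.931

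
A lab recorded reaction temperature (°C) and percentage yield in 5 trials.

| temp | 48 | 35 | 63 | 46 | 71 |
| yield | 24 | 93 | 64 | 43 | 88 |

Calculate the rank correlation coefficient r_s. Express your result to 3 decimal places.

-0.100

Rank temp: 3, 1, 4, 2, 5
Rank yield: 1, 5, 3, 2, 4
d = rank(temp) − rank(yield): 2, -4, 1, 0, 1; Σd² = 22
ρ = 1 − 6Σd² / [n(n²−1)] = 1 − 6×22 / (5×24) = 1 − 132/120 ≈ -0.100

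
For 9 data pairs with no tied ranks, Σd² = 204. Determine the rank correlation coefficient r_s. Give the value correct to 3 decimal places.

-0.700

ρ = 1 − 6Σd² / [n(n²−1)] = 1 − 6×204 / (9×80)
  = 1 − 1224/720 = 1 − 1.7000 ≈ -0.700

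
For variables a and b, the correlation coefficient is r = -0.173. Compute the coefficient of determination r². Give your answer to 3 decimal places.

r² = (-0.173)² = 0.030

0.030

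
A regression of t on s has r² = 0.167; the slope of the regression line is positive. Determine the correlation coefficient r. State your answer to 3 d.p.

0.409

|r| = √0.167 = 0.409
The association is positive, so r = 0.409.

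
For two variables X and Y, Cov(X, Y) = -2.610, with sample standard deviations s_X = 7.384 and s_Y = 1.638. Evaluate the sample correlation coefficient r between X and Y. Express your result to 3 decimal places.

r = Cov(X,Y) / (s_X · s_Y) = -2.610 / (7.384 × 1.638)
  = -2.610 / 12.0950 ≈ -0.216

-0.216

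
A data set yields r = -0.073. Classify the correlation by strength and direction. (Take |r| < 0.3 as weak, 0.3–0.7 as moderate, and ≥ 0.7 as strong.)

weak negative

r = -0.073 < 0 so the relationship is negative.
|r| = 0.073, which falls in the weak range.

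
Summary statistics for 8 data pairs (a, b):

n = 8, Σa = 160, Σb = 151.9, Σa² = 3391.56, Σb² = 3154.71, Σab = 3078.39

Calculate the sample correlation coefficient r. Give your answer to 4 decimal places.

0.1774

r = (nΣab − ΣaΣb) / √[(nΣa² − (Σa)²)(nΣb² − (Σb)²)]
Numerator: 8×3078.39 − 160×151.9 = 323.12
Denominator: √[(27132.48 − 25600)(25237.68 − 23073.61)] = √[1532.48 × 2164.07] = 1821.0969
r = 323.12 / 1821.0969 ≈ 0.1774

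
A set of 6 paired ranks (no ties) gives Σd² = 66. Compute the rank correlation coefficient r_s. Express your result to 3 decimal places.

ρ = 1 − 6Σd² / [n(n²−1)] = 1 − 6×66 / (6×35)
  = 1 − 396/210 = 1 − 1.8857 ≈ -0.886

-0.886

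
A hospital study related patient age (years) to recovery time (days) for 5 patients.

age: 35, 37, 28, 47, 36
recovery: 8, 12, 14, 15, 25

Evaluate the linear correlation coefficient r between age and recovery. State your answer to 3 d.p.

n = 5, Σx = 183, Σy = 74, Σx² = 6883, Σy² = 1254, Σxy = 2721
nΣxy − ΣxΣy = 13605 − 13542 = 63
nΣx² − (Σx)² = 34415 − 33489 = 926; nΣy² − (Σy)² = 6270 − 5476 = 794
r = 63 / √(926 × 794) = 63 / 857.4637 ≈ 0.073

0.073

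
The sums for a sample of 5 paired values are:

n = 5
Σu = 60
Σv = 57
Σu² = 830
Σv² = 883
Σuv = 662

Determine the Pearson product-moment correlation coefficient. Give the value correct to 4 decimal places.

-0.1374

r = (nΣuv − ΣuΣv) / √[(nΣu² − (Σu)²)(nΣv² − (Σv)²)]
Numerator: 5×662 − 60×57 = -110
Denominator: √[(4150 − 3600)(4415 − 3249)] = √[550 × 1166] = 800.8121
r = -110 / 800.8121 ≈ -0.1374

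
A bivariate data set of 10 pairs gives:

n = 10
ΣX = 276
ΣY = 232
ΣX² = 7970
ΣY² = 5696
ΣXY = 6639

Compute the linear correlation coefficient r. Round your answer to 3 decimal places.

r = (nΣXY − ΣXΣY) / √[(nΣX² − (ΣX)²)(nΣY² − (ΣY)²)]
Numerator: 10×6639 − 276×232 = 2358
Denominator: √[(79700 − 76176)(56960 − 53824)] = √[3524 × 3136] = 3324.3441
r = 2358 / 3324.3441 ≈ 0.709

0.709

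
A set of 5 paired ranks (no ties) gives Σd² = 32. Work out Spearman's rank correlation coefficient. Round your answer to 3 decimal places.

ρ = 1 − 6Σd² / [n(n²−1)] = 1 − 6×32 / (5×24)
  = 1 − 192/120 = 1 − 1.6000 ≈ -0.600

-0.600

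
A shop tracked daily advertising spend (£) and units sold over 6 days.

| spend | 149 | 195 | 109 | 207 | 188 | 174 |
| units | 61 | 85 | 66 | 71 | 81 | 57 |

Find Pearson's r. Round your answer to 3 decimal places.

0.497

n = 6, Σx = 1022, Σy = 421, Σx² = 180576, Σy² = 30153, Σxy = 72701
nΣxy − ΣxΣy = 436206 − 430262 = 5944
nΣx² − (Σx)² = 1083456 − 1044484 = 38972; nΣy² − (Σy)² = 180918 − 177241 = 3677
r = 5944 / √(38972 × 3677) = 5944 / 11970.7996 ≈ 0.497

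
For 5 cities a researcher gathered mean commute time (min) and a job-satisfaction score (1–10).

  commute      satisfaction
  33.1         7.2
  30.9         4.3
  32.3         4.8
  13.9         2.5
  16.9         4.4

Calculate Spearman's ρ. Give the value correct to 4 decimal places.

Rank commute: 5, 3, 4, 1, 2
Rank satisfaction: 5, 2, 4, 1, 3
d = rank(commute) − rank(satisfaction): 0, 1, 0, 0, -1; Σd² = 2
ρ = 1 − 6Σd² / [n(n²−1)] = 1 − 6×2 / (5×24) = 1 − 12/120 ≈ 0.9000

0.9000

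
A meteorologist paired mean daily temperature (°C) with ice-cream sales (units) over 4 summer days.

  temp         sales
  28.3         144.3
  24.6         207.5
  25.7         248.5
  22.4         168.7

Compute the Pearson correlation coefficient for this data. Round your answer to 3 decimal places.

n = 4, Σx = 101, Σy = 769, Σx² = 2568.3, Σy² = 154090.68, Σxy = 19353.52
nΣxy − ΣxΣy = 77414.08 − 77669 = -254.92
nΣx² − (Σx)² = 10273.2 − 10201 = 72.2; nΣy² − (Σy)² = 616362.72 − 591361 = 25001.72
r = -254.92 / √(72.2 × 25001.72) = -254.92 / 1343.5491 ≈ -0.190

-0.190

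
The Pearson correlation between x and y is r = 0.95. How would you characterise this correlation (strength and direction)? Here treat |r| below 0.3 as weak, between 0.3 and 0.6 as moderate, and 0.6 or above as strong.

strong positive

r = 0.95 > 0 so the relationship is positive.
|r| = 0.95, which falls in the strong range.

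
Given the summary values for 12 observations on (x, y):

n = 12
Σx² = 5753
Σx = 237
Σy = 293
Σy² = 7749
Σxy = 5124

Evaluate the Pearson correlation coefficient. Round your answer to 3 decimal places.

-0.830

r = (nΣxy − ΣxΣy) / √[(nΣx² − (Σx)²)(nΣy² − (Σy)²)]
Numerator: 12×5124 − 237×293 = -7953
Denominator: √[(69036 − 56169)(92988 − 85849)] = √[12867 × 7139] = 9584.2325
r = -7953 / 9584.2325 ≈ -0.830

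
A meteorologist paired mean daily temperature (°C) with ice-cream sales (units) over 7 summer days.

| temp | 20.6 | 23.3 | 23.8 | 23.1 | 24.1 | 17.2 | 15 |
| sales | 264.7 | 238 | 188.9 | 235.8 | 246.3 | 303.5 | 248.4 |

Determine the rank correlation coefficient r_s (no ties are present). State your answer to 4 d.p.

-0.6429

Rank temp: 3, 5, 6, 4, 7, 2, 1
Rank sales: 6, 3, 1, 2, 4, 7, 5
d = rank(temp) − rank(sales): -3, 2, 5, 2, 3, -5, -4; Σd² = 92
ρ = 1 − 6Σd² / [n(n²−1)] = 1 − 6×92 / (7×48) = 1 − 552/336 ≈ -0.6429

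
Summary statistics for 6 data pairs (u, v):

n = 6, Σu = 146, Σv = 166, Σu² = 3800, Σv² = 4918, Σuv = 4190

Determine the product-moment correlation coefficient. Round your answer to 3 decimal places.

0.531

r = (nΣuv − ΣuΣv) / √[(nΣu² − (Σu)²)(nΣv² − (Σv)²)]
Numerator: 6×4190 − 146×166 = 904
Denominator: √[(22800 − 21316)(29508 − 27556)] = √[1484 × 1952] = 1701.9894
r = 904 / 1701.9894 ≈ 0.531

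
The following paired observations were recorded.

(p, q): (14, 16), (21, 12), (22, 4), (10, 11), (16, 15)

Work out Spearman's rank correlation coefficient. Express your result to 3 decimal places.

-0.400

Rank p: 2, 4, 5, 1, 3
Rank q: 5, 3, 1, 2, 4
d = rank(p) − rank(q): -3, 1, 4, -1, -1; Σd² = 28
ρ = 1 − 6Σd² / [n(n²−1)] = 1 − 6×28 / (5×24) = 1 − 168/120 ≈ -0.400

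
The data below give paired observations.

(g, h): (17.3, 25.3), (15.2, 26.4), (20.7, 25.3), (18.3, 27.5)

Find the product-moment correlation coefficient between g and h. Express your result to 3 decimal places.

n = 4, Σg = 71.5, Σh = 104.5, Σg² = 1293.71, Σh² = 2733.39, Σgh = 1865.93
nΣgh − ΣgΣh = 7463.72 − 7471.75 = -8.03
nΣg² − (Σg)² = 5174.84 − 5112.25 = 62.59; nΣh² − (Σh)² = 10933.56 − 10920.25 = 13.31
r = -8.03 / √(62.59 × 13.31) = -8.03 / 28.8630 ≈ -0.278

-0.278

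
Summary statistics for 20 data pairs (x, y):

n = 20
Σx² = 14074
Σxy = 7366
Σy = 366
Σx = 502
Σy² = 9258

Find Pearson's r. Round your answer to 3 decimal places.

-0.937

r = (nΣxy − ΣxΣy) / √[(nΣx² − (Σx)²)(nΣy² − (Σy)²)]
Numerator: 20×7366 − 502×366 = -36412
Denominator: √[(281480 − 252004)(185160 − 133956)] = √[29476 × 51204] = 38849.5702
r = -36412 / 38849.5702 ≈ -0.937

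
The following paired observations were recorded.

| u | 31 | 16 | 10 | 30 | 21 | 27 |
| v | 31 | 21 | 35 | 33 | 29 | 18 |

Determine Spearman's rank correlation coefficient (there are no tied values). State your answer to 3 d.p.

-0.086

Rank u: 6, 2, 1, 5, 3, 4
Rank v: 4, 2, 6, 5, 3, 1
d = rank(u) − rank(v): 2, 0, -5, 0, 0, 3; Σd² = 38
ρ = 1 − 6Σd² / [n(n²−1)] = 1 − 6×38 / (6×35) = 1 − 228/210 ≈ -0.086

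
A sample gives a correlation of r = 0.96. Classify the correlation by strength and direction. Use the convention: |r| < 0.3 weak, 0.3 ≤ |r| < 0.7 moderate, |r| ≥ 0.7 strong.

r = 0.96 > 0 so the relationship is positive.
|r| = 0.96, which falls in the strong range.

strong positive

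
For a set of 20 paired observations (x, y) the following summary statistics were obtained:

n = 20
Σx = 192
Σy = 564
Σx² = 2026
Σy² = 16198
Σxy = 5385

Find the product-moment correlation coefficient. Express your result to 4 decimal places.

-0.1270

r = (nΣxy − ΣxΣy) / √[(nΣx² − (Σx)²)(nΣy² − (Σy)²)]
Numerator: 20×5385 − 192×564 = -588
Denominator: √[(40520 − 36864)(323960 − 318096)] = √[3656 × 5864] = 4630.2035
r = -588 / 4630.2035 ≈ -0.1270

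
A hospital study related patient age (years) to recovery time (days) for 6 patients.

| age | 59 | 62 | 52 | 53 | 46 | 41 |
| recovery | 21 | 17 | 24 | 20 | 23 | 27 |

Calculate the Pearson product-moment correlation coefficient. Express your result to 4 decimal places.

n = 6, Σx = 313, Σy = 132, Σx² = 16635, Σy² = 2964, Σxy = 6766
nΣxy − ΣxΣy = 40596 − 41316 = -720
nΣx² − (Σx)² = 99810 − 97969 = 1841; nΣy² − (Σy)² = 17784 − 17424 = 360
r = -720 / √(1841 × 360) = -720 / 814.1007 ≈ -0.8844

-0.8844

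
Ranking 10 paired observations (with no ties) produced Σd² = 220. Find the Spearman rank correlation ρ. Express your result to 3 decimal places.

-0.333

ρ = 1 − 6Σd² / [n(n²−1)] = 1 − 6×220 / (10×99)
  = 1 − 1320/990 = 1 − 1.3333 ≈ -0.333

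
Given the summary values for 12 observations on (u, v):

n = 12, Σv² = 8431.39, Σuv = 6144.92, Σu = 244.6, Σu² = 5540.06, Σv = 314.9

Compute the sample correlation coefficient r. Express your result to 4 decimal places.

-0.8975

r = (nΣuv − ΣuΣv) / √[(nΣu² − (Σu)²)(nΣv² − (Σv)²)]
Numerator: 12×6144.92 − 244.6×314.9 = -3285.5
Denominator: √[(66480.72 − 59829.16)(101176.68 − 99162.01)] = √[6651.56 × 2014.67] = 3660.6964
r = -3285.5 / 3660.6964 ≈ -0.8975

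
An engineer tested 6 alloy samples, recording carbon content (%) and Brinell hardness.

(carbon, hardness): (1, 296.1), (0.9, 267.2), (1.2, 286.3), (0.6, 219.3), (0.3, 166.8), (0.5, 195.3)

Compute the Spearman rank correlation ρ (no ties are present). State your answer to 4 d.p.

Rank carbon: 5, 4, 6, 3, 1, 2
Rank hardness: 6, 4, 5, 3, 1, 2
d = rank(carbon) − rank(hardness): -1, 0, 1, 0, 0, 0; Σd² = 2
ρ = 1 − 6Σd² / [n(n²−1)] = 1 − 6×2 / (6×35) = 1 − 12/210 ≈ 0.9429

0.9429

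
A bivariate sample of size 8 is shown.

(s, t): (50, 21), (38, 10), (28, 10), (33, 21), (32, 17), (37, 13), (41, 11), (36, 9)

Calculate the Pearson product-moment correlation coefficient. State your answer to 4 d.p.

0.3149

n = 8, Σs = 295, Σt = 112, Σs² = 11187, Σt² = 1742, Σst = 4203
nΣst − ΣsΣt = 33624 − 33040 = 584
nΣs² − (Σs)² = 89496 − 87025 = 2471; nΣt² − (Σt)² = 13936 − 12544 = 1392
r = 584 / √(2471 × 1392) = 584 / 1854.6245 ≈ 0.3149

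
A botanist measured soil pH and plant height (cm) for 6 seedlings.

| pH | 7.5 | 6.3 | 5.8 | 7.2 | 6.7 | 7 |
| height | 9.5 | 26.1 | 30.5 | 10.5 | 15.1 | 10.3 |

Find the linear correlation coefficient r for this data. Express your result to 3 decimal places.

-0.958

n = 6, Σx = 40.5, Σy = 102, Σx² = 275.31, Σy² = 2146.06, Σxy = 661.45
nΣxy − ΣxΣy = 3968.7 − 4131 = -162.3
nΣx² − (Σx)² = 1651.86 − 1640.25 = 11.61; nΣy² − (Σy)² = 12876.36 − 10404 = 2472.36
r = -162.3 / √(11.61 × 2472.36) = -162.3 / 169.4228 ≈ -0.958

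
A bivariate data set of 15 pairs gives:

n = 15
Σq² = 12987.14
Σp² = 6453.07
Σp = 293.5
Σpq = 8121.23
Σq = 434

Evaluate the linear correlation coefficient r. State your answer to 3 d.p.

-0.671

r = (nΣpq − ΣpΣq) / √[(nΣp² − (Σp)²)(nΣq² − (Σq)²)]
Numerator: 15×8121.23 − 293.5×434 = -5560.55
Denominator: √[(96796.05 − 86142.25)(194807.1 − 188356)] = √[10653.8 × 6451.1] = 8290.2792
r = -5560.55 / 8290.2792 ≈ -0.671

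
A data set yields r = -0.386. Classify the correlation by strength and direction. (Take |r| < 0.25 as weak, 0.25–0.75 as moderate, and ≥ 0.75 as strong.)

moderate negative

r = -0.386 < 0 so the relationship is negative.
|r| = 0.386, which falls in the moderate range.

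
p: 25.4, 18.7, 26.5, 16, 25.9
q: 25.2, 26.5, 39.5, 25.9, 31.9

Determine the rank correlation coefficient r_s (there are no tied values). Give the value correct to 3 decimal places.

0.700

Rank p: 3, 2, 5, 1, 4
Rank q: 1, 3, 5, 2, 4
d = rank(p) − rank(q): 2, -1, 0, -1, 0; Σd² = 6
ρ = 1 − 6Σd² / [n(n²−1)] = 1 − 6×6 / (5×24) = 1 − 36/120 ≈ 0.700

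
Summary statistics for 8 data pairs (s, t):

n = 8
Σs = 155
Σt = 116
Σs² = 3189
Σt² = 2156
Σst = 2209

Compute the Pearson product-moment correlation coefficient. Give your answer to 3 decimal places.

-0.130

r = (nΣst − ΣsΣt) / √[(nΣs² − (Σs)²)(nΣt² − (Σt)²)]
Numerator: 8×2209 − 155×116 = -308
Denominator: √[(25512 − 24025)(17248 − 13456)] = √[1487 × 3792] = 2374.5955
r = -308 / 2374.5955 ≈ -0.130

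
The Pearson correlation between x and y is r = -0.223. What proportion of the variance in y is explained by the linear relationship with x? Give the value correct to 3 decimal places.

0.050

r² = (-0.223)² = 0.050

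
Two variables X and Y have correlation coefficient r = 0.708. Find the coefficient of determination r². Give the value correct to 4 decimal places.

r² = (0.708)² = 0.5013

0.5013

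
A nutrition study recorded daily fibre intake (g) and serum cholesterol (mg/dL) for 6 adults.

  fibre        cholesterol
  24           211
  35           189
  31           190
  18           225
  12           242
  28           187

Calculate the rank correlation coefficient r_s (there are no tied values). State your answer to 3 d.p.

-0.829

Rank fibre: 3, 6, 5, 2, 1, 4
Rank cholesterol: 4, 2, 3, 5, 6, 1
d = rank(fibre) − rank(cholesterol): -1, 4, 2, -3, -5, 3; Σd² = 64
ρ = 1 − 6Σd² / [n(n²−1)] = 1 − 6×64 / (6×35) = 1 − 384/210 ≈ -0.829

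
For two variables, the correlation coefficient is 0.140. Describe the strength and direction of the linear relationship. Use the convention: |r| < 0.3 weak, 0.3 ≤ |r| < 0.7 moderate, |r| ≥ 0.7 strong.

r = 0.140 > 0 so the relationship is positive.
|r| = 0.140, which falls in the weak range.

weak positive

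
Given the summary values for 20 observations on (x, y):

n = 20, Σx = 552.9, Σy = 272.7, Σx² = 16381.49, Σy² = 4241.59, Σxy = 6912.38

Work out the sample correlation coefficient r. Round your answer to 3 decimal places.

r = (nΣxy − ΣxΣy) / √[(nΣx² − (Σx)²)(nΣy² − (Σy)²)]
Numerator: 20×6912.38 − 552.9×272.7 = -12528.23
Denominator: √[(327629.8 − 305698.41)(84831.8 − 74365.29)] = √[21931.39 × 10466.51] = 15150.7463
r = -12528.23 / 15150.7463 ≈ -0.827

-0.827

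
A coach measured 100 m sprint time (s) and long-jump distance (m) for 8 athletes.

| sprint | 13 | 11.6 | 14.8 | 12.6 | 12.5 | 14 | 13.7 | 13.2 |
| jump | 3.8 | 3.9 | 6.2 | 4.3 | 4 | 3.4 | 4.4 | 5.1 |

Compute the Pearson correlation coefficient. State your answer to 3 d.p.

0.542

n = 8, Σx = 105.4, Σy = 35.1, Σx² = 1395.54, Σy² = 159.51, Σxy = 465.78
nΣxy − ΣxΣy = 3726.24 − 3699.54 = 26.7
nΣx² − (Σx)² = 11164.32 − 11109.16 = 55.16; nΣy² − (Σy)² = 1276.08 − 1232.01 = 44.07
r = 26.7 / √(55.16 × 44.07) = 26.7 / 49.3042 ≈ 0.542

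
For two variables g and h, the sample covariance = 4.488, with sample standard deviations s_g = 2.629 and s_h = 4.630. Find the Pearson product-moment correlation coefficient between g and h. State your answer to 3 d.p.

r = Cov(g,h) / (s_g · s_h) = 4.488 / (2.629 × 4.630)
  = 4.488 / 12.1723 ≈ 0.369

0.369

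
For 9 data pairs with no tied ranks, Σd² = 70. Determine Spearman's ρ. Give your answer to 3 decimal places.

0.417

ρ = 1 − 6Σd² / [n(n²−1)] = 1 − 6×70 / (9×80)
  = 1 − 420/720 = 1 − 0.5833 ≈ 0.417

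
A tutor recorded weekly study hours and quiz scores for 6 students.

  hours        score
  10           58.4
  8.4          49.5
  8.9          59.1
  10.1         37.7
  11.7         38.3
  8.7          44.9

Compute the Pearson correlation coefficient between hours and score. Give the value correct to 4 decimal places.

n = 6, Σx = 57.8, Σy = 287.9, Σx² = 564.36, Σy² = 14257.81, Σxy = 2745.3
nΣxy − ΣxΣy = 16471.8 − 16640.62 = -168.82
nΣx² − (Σx)² = 3386.16 − 3340.84 = 45.32; nΣy² − (Σy)² = 85546.86 − 82886.41 = 2660.45
r = -168.82 / √(45.32 × 2660.45) = -168.82 / 347.2342 ≈ -0.4862

-0.4862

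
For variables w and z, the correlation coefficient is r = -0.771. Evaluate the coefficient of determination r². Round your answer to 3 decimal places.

0.594

r² = (-0.771)² = 0.594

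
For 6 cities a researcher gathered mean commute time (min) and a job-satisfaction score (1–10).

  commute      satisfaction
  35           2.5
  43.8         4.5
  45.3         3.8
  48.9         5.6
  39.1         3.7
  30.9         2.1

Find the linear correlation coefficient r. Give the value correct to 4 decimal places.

0.9439

n = 6, Σx = 243, Σy = 22.2, Σx² = 10070.36, Σy² = 90.4, Σxy = 940.14
nΣxy − ΣxΣy = 5640.84 − 5394.6 = 246.24
nΣx² − (Σx)² = 60422.16 − 59049 = 1373.16; nΣy² − (Σy)² = 542.4 − 492.84 = 49.56
r = 246.24 / √(1373.16 × 49.56) = 246.24 / 260.8713 ≈ 0.9439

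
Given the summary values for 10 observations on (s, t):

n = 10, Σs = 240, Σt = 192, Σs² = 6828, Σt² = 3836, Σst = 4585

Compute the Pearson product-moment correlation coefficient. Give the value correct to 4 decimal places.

r = (nΣst − ΣsΣt) / √[(nΣs² − (Σs)²)(nΣt² − (Σt)²)]
Numerator: 10×4585 − 240×192 = -230
Denominator: √[(68280 − 57600)(38360 − 36864)] = √[10680 × 1496] = 3997.1590
r = -230 / 3997.1590 ≈ -0.0575

-0.0575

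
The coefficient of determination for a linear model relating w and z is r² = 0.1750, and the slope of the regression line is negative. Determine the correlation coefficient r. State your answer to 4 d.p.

-0.4183

|r| = √0.1750 = 0.4183
The association is negative, so r = −0.4183.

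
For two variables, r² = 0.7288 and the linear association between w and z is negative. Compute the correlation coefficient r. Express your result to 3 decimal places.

|r| = √0.7288 = 0.854
The association is negative, so r = −0.854.

-0.854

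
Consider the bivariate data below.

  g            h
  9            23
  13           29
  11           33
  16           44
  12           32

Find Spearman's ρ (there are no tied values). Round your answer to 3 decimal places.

Rank g: 1, 4, 2, 5, 3
Rank h: 1, 2, 4, 5, 3
d = rank(g) − rank(h): 0, 2, -2, 0, 0; Σd² = 8
ρ = 1 − 6Σd² / [n(n²−1)] = 1 − 6×8 / (5×24) = 1 − 48/120 ≈ 0.600

0.600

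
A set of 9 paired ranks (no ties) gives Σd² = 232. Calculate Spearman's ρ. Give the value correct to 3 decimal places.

ρ = 1 − 6Σd² / [n(n²−1)] = 1 − 6×232 / (9×80)
  = 1 − 1392/720 = 1 − 1.9333 ≈ -0.933

-0.933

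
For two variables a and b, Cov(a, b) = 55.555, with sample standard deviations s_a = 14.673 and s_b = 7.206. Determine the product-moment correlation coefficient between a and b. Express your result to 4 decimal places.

r = Cov(a,b) / (s_a · s_b) = 55.555 / (14.673 × 7.206)
  = 55.555 / 105.7336 ≈ 0.5254

0.5254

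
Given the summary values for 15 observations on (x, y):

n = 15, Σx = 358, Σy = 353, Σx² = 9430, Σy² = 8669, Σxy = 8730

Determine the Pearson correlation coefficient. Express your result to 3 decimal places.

r = (nΣxy − ΣxΣy) / √[(nΣx² − (Σx)²)(nΣy² − (Σy)²)]
Numerator: 15×8730 − 358×353 = 4576
Denominator: √[(141450 − 128164)(130035 − 124609)] = √[13286 × 5426] = 8490.5734
r = 4576 / 8490.5734 ≈ 0.539

0.539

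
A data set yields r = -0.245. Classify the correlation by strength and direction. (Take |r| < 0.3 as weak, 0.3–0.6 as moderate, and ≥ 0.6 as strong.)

r = -0.245 < 0 so the relationship is negative.
|r| = 0.245, which falls in the weak range.

weak negative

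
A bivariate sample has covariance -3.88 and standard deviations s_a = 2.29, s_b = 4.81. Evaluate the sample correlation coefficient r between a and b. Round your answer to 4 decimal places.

-0.3523

r = Cov(a,b) / (s_a · s_b) = -3.88 / (2.29 × 4.81)
  = -3.88 / 11.0149 ≈ -0.3523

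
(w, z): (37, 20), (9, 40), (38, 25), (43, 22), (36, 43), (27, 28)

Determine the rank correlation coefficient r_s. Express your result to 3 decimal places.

Rank w: 4, 1, 5, 6, 3, 2
Rank z: 1, 5, 3, 2, 6, 4
d = rank(w) − rank(z): 3, -4, 2, 4, -3, -2; Σd² = 58
ρ = 1 − 6Σd² / [n(n²−1)] = 1 − 6×58 / (6×35) = 1 − 348/210 ≈ -0.657

-0.657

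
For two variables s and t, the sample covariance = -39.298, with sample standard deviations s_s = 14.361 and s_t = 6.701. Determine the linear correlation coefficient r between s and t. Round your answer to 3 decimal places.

r = Cov(s,t) / (s_s · s_t) = -39.298 / (14.361 × 6.701)
  = -39.298 / 96.2331 ≈ -0.408

-0.408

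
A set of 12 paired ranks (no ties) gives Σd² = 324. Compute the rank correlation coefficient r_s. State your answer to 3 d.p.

ρ = 1 − 6Σd² / [n(n²−1)] = 1 − 6×324 / (12×143)
  = 1 − 1944/1716 = 1 − 1.1329 ≈ -0.133

-0.133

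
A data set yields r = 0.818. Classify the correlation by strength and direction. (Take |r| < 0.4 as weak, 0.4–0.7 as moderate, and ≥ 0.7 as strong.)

strong positive

r = 0.818 > 0 so the relationship is positive.
|r| = 0.818, which falls in the strong range.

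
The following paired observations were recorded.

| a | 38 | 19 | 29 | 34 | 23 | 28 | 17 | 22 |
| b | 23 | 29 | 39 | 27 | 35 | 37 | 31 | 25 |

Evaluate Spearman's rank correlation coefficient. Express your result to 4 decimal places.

-0.1667

Rank a: 8, 2, 6, 7, 4, 5, 1, 3
Rank b: 1, 4, 8, 3, 6, 7, 5, 2
d = rank(a) − rank(b): 7, -2, -2, 4, -2, -2, -4, 1; Σd² = 98
ρ = 1 − 6Σd² / [n(n²−1)] = 1 − 6×98 / (8×63) = 1 − 588/504 ≈ -0.1667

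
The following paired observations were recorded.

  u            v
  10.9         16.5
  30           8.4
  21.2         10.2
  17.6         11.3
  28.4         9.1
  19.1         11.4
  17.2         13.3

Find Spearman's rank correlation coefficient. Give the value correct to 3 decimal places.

-0.964

Rank u: 1, 7, 5, 3, 6, 4, 2
Rank v: 7, 1, 3, 4, 2, 5, 6
d = rank(u) − rank(v): -6, 6, 2, -1, 4, -1, -4; Σd² = 110
ρ = 1 − 6Σd² / [n(n²−1)] = 1 − 6×110 / (7×48) = 1 − 660/336 ≈ -0.964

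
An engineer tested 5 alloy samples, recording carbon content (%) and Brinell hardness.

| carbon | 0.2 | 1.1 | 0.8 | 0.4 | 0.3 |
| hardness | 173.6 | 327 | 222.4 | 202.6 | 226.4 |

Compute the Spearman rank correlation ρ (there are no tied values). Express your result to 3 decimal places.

Rank carbon: 1, 5, 4, 3, 2
Rank hardness: 1, 5, 3, 2, 4
d = rank(carbon) − rank(hardness): 0, 0, 1, 1, -2; Σd² = 6
ρ = 1 − 6Σd² / [n(n²−1)] = 1 − 6×6 / (5×24) = 1 − 36/120 ≈ 0.700

0.700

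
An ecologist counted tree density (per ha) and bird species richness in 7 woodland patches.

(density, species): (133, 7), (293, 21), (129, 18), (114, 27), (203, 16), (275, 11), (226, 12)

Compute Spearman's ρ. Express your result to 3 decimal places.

-0.250

Rank density: 3, 7, 2, 1, 4, 6, 5
Rank species: 1, 6, 5, 7, 4, 2, 3
d = rank(density) − rank(species): 2, 1, -3, -6, 0, 4, 2; Σd² = 70
ρ = 1 − 6Σd² / [n(n²−1)] = 1 − 6×70 / (7×48) = 1 − 420/336 ≈ -0.250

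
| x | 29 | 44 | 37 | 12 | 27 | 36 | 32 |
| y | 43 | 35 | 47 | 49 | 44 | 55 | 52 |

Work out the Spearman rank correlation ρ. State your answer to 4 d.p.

Rank x: 3, 7, 6, 1, 2, 5, 4
Rank y: 2, 1, 4, 5, 3, 7, 6
d = rank(x) − rank(y): 1, 6, 2, -4, -1, -2, -2; Σd² = 66
ρ = 1 − 6Σd² / [n(n²−1)] = 1 − 6×66 / (7×48) = 1 − 396/336 ≈ -0.1786

-0.1786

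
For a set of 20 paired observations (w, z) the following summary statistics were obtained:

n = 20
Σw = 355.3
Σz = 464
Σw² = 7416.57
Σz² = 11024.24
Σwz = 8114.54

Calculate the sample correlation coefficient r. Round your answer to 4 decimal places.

-0.2399

r = (nΣwz − ΣwΣz) / √[(nΣw² − (Σw)²)(nΣz² − (Σz)²)]
Numerator: 20×8114.54 − 355.3×464 = -2568.4
Denominator: √[(148331.4 − 126238.09)(220484.8 − 215296)] = √[22093.31 × 5188.8] = 10706.9028
r = -2568.4 / 10706.9028 ≈ -0.2399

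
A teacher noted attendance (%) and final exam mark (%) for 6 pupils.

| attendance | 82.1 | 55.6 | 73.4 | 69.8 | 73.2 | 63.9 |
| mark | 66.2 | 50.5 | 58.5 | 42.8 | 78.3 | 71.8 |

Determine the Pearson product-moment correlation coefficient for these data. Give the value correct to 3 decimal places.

n = 6, Σx = 418, Σy = 368.1, Σx² = 29532.82, Σy² = 23472.91, Σxy = 25843.74
nΣxy − ΣxΣy = 155062.44 − 153865.8 = 1196.64
nΣx² − (Σx)² = 177196.92 − 174724 = 2472.92; nΣy² − (Σy)² = 140837.46 − 135497.61 = 5339.85
r = 1196.64 / √(2472.92 × 5339.85) = 1196.64 / 3633.8715 ≈ 0.329

0.329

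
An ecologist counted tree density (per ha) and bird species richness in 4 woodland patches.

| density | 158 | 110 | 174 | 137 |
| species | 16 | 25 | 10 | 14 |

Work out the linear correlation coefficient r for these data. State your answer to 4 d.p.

-0.8973

n = 4, Σx = 579, Σy = 65, Σx² = 86109, Σy² = 1177, Σxy = 8936
nΣxy − ΣxΣy = 35744 − 37635 = -1891
nΣx² − (Σx)² = 344436 − 335241 = 9195; nΣy² − (Σy)² = 4708 − 4225 = 483
r = -1891 / √(9195 × 483) = -1891 / 2107.4119 ≈ -0.8973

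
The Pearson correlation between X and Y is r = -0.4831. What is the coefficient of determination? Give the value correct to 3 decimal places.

0.233

r² = (-0.4831)² = 0.233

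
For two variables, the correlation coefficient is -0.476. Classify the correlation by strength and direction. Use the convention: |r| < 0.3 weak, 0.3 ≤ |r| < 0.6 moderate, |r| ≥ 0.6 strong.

moderate negative

r = -0.476 < 0 so the relationship is negative.
|r| = 0.476, which falls in the moderate range.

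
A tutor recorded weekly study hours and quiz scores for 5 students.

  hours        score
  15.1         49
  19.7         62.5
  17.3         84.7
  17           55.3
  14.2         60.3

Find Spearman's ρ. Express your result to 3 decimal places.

Rank hours: 2, 5, 4, 3, 1
Rank score: 1, 4, 5, 2, 3
d = rank(hours) − rank(score): 1, 1, -1, 1, -2; Σd² = 8
ρ = 1 − 6Σd² / [n(n²−1)] = 1 − 6×8 / (5×24) = 1 − 48/120 ≈ 0.600

0.600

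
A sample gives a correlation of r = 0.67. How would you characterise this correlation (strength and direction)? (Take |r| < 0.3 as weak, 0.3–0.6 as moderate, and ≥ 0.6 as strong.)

r = 0.67 > 0 so the relationship is positive.
|r| = 0.67, which falls in the strong range.

strong positive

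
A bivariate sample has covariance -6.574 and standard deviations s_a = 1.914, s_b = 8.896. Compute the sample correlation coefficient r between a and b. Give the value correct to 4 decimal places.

-0.3861

r = Cov(a,b) / (s_a · s_b) = -6.574 / (1.914 × 8.896)
  = -6.574 / 17.0269 ≈ -0.3861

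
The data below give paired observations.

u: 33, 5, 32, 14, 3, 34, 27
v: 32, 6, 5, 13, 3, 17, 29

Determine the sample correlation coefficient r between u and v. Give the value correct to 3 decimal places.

0.610

n = 7, Σu = 148, Σv = 105, Σu² = 4228, Σv² = 2393, Σuv = 2798
nΣuv − ΣuΣv = 19586 − 15540 = 4046
nΣu² − (Σu)² = 29596 − 21904 = 7692; nΣv² − (Σv)² = 16751 − 11025 = 5726
r = 4046 / √(7692 × 5726) = 4046 / 6636.5949 ≈ 0.610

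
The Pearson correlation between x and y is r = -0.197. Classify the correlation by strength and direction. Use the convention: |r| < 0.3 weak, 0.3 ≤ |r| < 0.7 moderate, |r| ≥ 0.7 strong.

weak negative

r = -0.197 < 0 so the relationship is negative.
|r| = 0.197, which falls in the weak range.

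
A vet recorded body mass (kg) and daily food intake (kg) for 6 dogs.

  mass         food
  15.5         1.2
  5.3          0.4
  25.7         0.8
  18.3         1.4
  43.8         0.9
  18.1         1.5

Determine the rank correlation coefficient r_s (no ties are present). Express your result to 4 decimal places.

Rank mass: 2, 1, 5, 4, 6, 3
Rank food: 4, 1, 2, 5, 3, 6
d = rank(mass) − rank(food): -2, 0, 3, -1, 3, -3; Σd² = 32
ρ = 1 − 6Σd² / [n(n²−1)] = 1 − 6×32 / (6×35) = 1 − 192/210 ≈ 0.0857

0.0857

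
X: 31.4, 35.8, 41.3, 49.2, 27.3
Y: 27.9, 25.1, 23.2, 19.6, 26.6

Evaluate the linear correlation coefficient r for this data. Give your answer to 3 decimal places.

-0.949

n = 5, ΣX = 185, ΣY = 122.4, ΣX² = 7139.22, ΣY² = 3038.38, ΣXY = 4423.3
nΣXY − ΣXΣY = 22116.5 − 22644 = -527.5
nΣX² − (ΣX)² = 35696.1 − 34225 = 1471.1; nΣY² − (ΣY)² = 15191.9 − 14981.76 = 210.14
r = -527.5 / √(1471.1 × 210.14) = -527.5 / 556.0009 ≈ -0.949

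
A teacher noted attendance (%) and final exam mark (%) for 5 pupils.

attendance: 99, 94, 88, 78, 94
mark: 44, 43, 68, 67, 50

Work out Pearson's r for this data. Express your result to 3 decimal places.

n = 5, Σx = 453, Σy = 272, Σx² = 41301, Σy² = 15398, Σxy = 24308
nΣxy − ΣxΣy = 121540 − 123216 = -1676
nΣx² − (Σx)² = 206505 − 205209 = 1296; nΣy² − (Σy)² = 76990 − 73984 = 3006
r = -1676 / √(1296 × 3006) = -1676 / 1973.7720 ≈ -0.849

-0.849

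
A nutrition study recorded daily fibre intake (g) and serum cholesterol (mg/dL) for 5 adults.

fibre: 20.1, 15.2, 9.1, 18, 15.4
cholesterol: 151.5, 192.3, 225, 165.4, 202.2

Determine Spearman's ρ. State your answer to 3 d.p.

-0.900

Rank fibre: 5, 2, 1, 4, 3
Rank cholesterol: 1, 3, 5, 2, 4
d = rank(fibre) − rank(cholesterol): 4, -1, -4, 2, -1; Σd² = 38
ρ = 1 − 6Σd² / [n(n²−1)] = 1 − 6×38 / (5×24) = 1 − 228/120 ≈ -0.900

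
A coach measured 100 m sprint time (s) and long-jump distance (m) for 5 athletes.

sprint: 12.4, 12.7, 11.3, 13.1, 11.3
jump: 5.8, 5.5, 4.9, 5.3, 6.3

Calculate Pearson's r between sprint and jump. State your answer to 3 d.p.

-0.166

n = 5, Σx = 60.8, Σy = 27.8, Σx² = 742.04, Σy² = 155.68, Σxy = 337.76
nΣxy − ΣxΣy = 1688.8 − 1690.24 = -1.44
nΣx² − (Σx)² = 3710.2 − 3696.64 = 13.56; nΣy² − (Σy)² = 778.4 − 772.84 = 5.56
r = -1.44 / √(13.56 × 5.56) = -1.44 / 8.6829 ≈ -0.166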